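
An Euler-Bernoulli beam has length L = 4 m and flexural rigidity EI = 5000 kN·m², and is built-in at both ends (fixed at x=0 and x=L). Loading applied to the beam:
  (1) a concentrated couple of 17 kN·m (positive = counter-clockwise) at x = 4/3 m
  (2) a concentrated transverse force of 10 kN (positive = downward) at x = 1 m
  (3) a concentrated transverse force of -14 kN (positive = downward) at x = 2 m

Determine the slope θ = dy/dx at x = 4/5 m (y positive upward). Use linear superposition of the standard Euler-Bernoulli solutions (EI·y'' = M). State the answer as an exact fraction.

θ(4/5) = 253/375000 rad

Load 1 — applied couple M₀=17 kN·m at a=4/3 m (b=L-a=8/3):
  θ_1 = (R_Ax²/2 - M_Ax)/EI  [x≤a] with R_A=17/3, M_A=0 = ((17/3)·(4/5)²/2 - 0·(4/5))/5000 = 17/46875 rad
Load 2 — point force P=10 kN at a=1 m (b=L-a=3):
  θ_2 = -Pb²x(2aL-(3a+b)x)/(2L³EI)  [x≤a] = -10·3²·(4/5)·(2·1·4-(3·1+3)·(4/5))/(2·4³·5000) = -9/25000 rad
Load 3 — point force P=-14 kN at a=2 m (b=L-a=2):
  θ_3 = -Pb²x(2aL-(3a+b)x)/(2L³EI)  [x≤a] = -(-14)·2²·(4/5)·(2·2·4-(3·2+2)·(4/5))/(2·4³·5000) = 21/31250 rad
Superposition: θ = Σ θ_i = 253/375000 rad ≈ 0.000675 rad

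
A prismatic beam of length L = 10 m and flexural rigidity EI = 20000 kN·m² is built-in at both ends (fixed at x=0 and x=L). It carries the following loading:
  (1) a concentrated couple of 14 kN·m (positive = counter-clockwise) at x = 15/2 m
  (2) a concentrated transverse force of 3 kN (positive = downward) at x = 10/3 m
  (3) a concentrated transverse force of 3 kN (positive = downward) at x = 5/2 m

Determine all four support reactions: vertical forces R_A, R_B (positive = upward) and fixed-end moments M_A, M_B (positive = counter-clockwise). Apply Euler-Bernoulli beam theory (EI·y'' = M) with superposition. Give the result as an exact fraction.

Load 1 — applied couple M₀=14 kN·m at a=15/2 m (b=L-a=5/2):
  R_A = 6M₀ab/L³ = 6·14·(15/2)·(5/2)/10³ = 63/40 kN
  M_A = M₀b(2a-b)/L² = 14·(5/2)·(2·(15/2)-(5/2))/10² = 35/8 kN·m
  R_B = -6M₀ab/L³ = -6·14·(15/2)·(5/2)/10³ = -63/40 kN
  M_B = M₀a(2b-a)/L² = 14·(15/2)·(2·(5/2)-(15/2))/10² = -21/8 kN·m
Load 2 — point force P=3 kN at a=10/3 m (b=L-a=20/3):
  R_A = Pb²(3a+b)/L³ = 3·(20/3)²·(3·(10/3)+(20/3))/10³ = 20/9 kN
  M_A = Pab²/L² = 3·(10/3)·(20/3)²/10² = 40/9 kN·m
  R_B = Pa²(a+3b)/L³ = 3·(10/3)²·((10/3)+3·(20/3))/10³ = 7/9 kN
  M_B = -Pa²b/L² = -3·(10/3)²·(20/3)/10² = -20/9 kN·m
Load 3 — point force P=3 kN at a=5/2 m (b=L-a=15/2):
  R_A = Pb²(3a+b)/L³ = 3·(15/2)²·(3·(5/2)+(15/2))/10³ = 81/32 kN
  M_A = Pab²/L² = 3·(5/2)·(15/2)²/10² = 135/32 kN·m
  R_B = Pa²(a+3b)/L³ = 3·(5/2)²·((5/2)+3·(15/2))/10³ = 15/32 kN
  M_B = -Pa²b/L² = -3·(5/2)²·(15/2)/10² = -45/32 kN·m
Superposition: R_A = 9113/1440 kN, M_A = 3755/288 kN·m, R_B = -473/1440 kN, M_B = -1801/288 kN·m

R_A = 9113/1440 kN, M_A = 3755/288 kN·m, R_B = -473/1440 kN, M_B = -1801/288 kN·m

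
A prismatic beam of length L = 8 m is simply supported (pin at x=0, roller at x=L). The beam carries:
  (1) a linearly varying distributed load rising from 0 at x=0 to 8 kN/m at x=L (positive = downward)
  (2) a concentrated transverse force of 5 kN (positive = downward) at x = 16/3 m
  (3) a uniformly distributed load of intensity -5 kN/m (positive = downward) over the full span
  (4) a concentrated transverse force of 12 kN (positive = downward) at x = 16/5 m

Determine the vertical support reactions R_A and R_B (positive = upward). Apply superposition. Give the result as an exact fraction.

Load 1 — triangular load w₀=8 kN/m (0→w₀ over full span):
  R_A = w₀L/6 = 8·8/6 = 32/3 kN
  R_B = w₀L/3 = 8·8/3 = 64/3 kN
Load 2 — point force P=5 kN at a=16/3 m (b=L-a=8/3):
  R_A = Pb/L = 5·(8/3)/8 = 5/3 kN
  R_B = Pa/L = 5·(16/3)/8 = 10/3 kN
Load 3 — uniform load w=-5 kN/m over full span:
  R_A = wL/2 = (-5)·8/2 = -20 kN
  R_B = wL/2 = (-5)·8/2 = -20 kN
Load 4 — point force P=12 kN at a=16/5 m (b=L-a=24/5):
  R_A = Pb/L = 12·(24/5)/8 = 36/5 kN
  R_B = Pa/L = 12·(16/5)/8 = 24/5 kN
Superposition: R_A = -7/15 kN, R_B = 142/15 kN

R_A = -7/15 kN, R_B = 142/15 kN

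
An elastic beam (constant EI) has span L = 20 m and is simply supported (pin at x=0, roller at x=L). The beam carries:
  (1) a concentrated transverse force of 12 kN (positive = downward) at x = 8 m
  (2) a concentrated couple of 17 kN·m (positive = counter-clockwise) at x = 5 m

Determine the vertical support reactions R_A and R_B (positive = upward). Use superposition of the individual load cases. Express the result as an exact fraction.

Load 1 — point force P=12 kN at a=8 m (b=L-a=12):
  R_A = Pb/L = 12·12/20 = 36/5 kN
  R_B = Pa/L = 12·8/20 = 24/5 kN
Load 2 — applied couple M₀=17 kN·m at a=5 m (b=L-a=15):
  R_A = M₀/L = 17/20 kN
  R_B = -M₀/L = -17/20 kN
Superposition: R_A = 161/20 kN, R_B = 79/20 kN

R_A = 161/20 kN, R_B = 79/20 kN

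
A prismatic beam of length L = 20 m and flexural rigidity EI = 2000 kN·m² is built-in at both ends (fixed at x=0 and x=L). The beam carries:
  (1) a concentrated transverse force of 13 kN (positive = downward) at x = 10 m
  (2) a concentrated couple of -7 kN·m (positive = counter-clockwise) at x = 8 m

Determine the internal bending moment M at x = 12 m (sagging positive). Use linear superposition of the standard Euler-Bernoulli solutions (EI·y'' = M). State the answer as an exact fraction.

Load 1 — point force P=13 kN at a=10 m (b=L-a=10):
  M_1 = Pa²(a+3b)(L-x)/L³ - Pa²b/L²  [x>a] = 13·10²·(10+3·10)·(20-12)/20³ - 13·10²·10/20² = 39/2 kN·m
Load 2 — applied couple M₀=-7 kN·m at a=8 m (b=L-a=12):
  M_2 = R_Ax - M_A - M₀  [x>a] with R_A=-63/125, M_A=-21/25 = (-63/125)·12 - (-21/25) - (-7) = 224/125 kN·m
Superposition: M = Σ M_i = 5323/250 kN·m ≈ 21.292000 kN·m

M(12) = 5323/250 kN·m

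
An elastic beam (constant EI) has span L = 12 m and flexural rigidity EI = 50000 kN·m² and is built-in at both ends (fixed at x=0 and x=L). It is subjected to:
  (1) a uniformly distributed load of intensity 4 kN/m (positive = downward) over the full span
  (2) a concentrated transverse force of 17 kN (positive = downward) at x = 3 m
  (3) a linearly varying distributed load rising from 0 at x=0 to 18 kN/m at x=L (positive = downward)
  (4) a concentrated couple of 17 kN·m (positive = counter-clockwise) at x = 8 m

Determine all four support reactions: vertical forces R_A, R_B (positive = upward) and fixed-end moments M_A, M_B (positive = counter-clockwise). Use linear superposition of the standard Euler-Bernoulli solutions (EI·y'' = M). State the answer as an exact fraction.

Load 1 — uniform load w=4 kN/m over full span:
  R_A = wL/2 = 4·12/2 = 24 kN
  M_A = wL²/12 = 4·12²/12 = 48 kN·m
  R_B = wL/2 = 4·12/2 = 24 kN
  M_B = -wL²/12 = -4·12²/12 = -48 kN·m
Load 2 — point force P=17 kN at a=3 m (b=L-a=9):
  R_A = Pb²(3a+b)/L³ = 17·9²·(3·3+9)/12³ = 459/32 kN
  M_A = Pab²/L² = 17·3·9²/12² = 459/16 kN·m
  R_B = Pa²(a+3b)/L³ = 17·3²·(3+3·9)/12³ = 85/32 kN
  M_B = -Pa²b/L² = -17·3²·9/12² = -153/16 kN·m
Load 3 — triangular load w₀=18 kN/m (0→w₀ over full span):
  R_A = 3w₀L/20 = 3·18·12/20 = 162/5 kN
  M_A = w₀L²/30 = 18·12²/30 = 432/5 kN·m
  R_B = 7w₀L/20 = 7·18·12/20 = 378/5 kN
  M_B = -w₀L²/20 = -18·12²/20 = -648/5 kN·m
Load 4 — applied couple M₀=17 kN·m at a=8 m (b=L-a=4):
  R_A = 6M₀ab/L³ = 6·17·8·4/12³ = 17/9 kN
  M_A = M₀b(2a-b)/L² = 17·4·(2·8-4)/12² = 17/3 kN·m
  R_B = -6M₀ab/L³ = -6·17·8·4/12³ = -17/9 kN
  M_B = M₀a(2b-a)/L² = 17·8·(2·4-8)/12² = 0 kN·m
Superposition: R_A = 104591/1440 kN, M_A = 40501/240 kN·m, R_B = 144529/1440 kN, M_B = -14973/80 kN·m

R_A = 104591/1440 kN, M_A = 40501/240 kN·m, R_B = 144529/1440 kN, M_B = -14973/80 kN·m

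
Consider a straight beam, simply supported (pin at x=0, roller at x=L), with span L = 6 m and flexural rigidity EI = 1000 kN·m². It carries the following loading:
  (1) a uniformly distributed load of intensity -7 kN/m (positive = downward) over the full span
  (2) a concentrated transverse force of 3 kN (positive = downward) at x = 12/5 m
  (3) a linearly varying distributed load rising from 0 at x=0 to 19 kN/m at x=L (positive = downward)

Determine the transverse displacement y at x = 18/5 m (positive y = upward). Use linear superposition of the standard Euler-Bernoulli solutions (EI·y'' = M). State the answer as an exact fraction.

y(18/5) = -213867/3906250 m

Load 1 — uniform load w=-7 kN/m over full span:
  y_1 = -wx(L³-2Lx²+x³)/(24EI) = -(-7)·(18/5)·(6³-2·6·(18/5)²+(18/5)³)/(24·1000) = 17577/156250 m
Load 2 — point force P=3 kN at a=12/5 m (b=L-a=18/5):
  y_2 = -Pa(L-x)(2Lx-a²-x²)/(6LEI)  [x>a] = -3·(12/5)·(6-(18/5))·(2·6·(18/5)-(12/5)²-(18/5)²)/(6·6·1000) = -918/78125 m
Load 3 — triangular load w₀=19 kN/m (0→w₀ over full span):
  y_3 = -w₀x(7L⁴-10L²x²+3x⁴)/(360LEI) = -19·(18/5)·(7·6⁴-10·6²·(18/5)²+3·(18/5)⁴)/(360·6·1000) = -303696/1953125 m
Superposition: y = Σ y_i = -213867/3906250 m ≈ -0.054750 m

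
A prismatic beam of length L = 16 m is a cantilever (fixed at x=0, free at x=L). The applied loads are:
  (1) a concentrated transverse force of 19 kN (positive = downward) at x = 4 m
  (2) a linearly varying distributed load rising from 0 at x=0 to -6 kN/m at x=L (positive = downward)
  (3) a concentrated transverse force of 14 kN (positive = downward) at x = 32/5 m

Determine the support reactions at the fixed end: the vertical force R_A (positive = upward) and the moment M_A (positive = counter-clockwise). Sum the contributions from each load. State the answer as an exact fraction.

Load 1 — point force P=19 kN at a=4 m (b=L-a=12):
  R_A = P = 19 kN
  M_A = Pa = 19·4 = 76 kN·m
Load 2 — triangular load w₀=-6 kN/m (0→w₀ over full span):
  R_A = w₀L/2 = (-6)·16/2 = -48 kN
  M_A = w₀L²/3 = (-6)·16²/3 = -512 kN·m
Load 3 — point force P=14 kN at a=32/5 m (b=L-a=48/5):
  R_A = P = 14 kN
  M_A = Pa = 14·(32/5) = 448/5 kN·m
Superposition: R_A = -15 kN, M_A = -1732/5 kN·m

R_A = -15 kN, M_A = -1732/5 kN·m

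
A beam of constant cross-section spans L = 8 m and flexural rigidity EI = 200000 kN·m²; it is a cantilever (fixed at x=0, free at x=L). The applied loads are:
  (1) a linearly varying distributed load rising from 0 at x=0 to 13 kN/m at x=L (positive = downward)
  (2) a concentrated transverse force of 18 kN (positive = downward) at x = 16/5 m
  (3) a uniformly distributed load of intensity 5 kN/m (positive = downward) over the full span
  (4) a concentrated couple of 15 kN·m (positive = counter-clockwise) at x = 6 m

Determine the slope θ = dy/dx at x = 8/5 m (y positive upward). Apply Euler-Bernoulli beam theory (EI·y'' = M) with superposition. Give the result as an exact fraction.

θ(8/5) = -49293/15625000 rad

Load 1 — triangular load w₀=13 kN/m (0→w₀ over full span):
  θ_1 = (w₀Lx²/4-w₀L²x/3-w₀x⁴/(24L))/EI = (13·8·(8/5)²/4-13·8²·(8/5)/3-13·(8/5)⁴/(24·8))/200000 = -11063/5859375 rad
Load 2 — point force P=18 kN at a=16/5 m (b=L-a=24/5):
  θ_2 = -Px(2a-x)/(2EI)  [x≤a] = -18·(8/5)·(2·(16/5)-(8/5))/(2·200000) = -27/78125 rad
Load 3 — uniform load w=5 kN/m over full span:
  θ_3 = -wx(x²-3Lx+3L²)/(6EI) = -5·(8/5)·((8/5)²-3·8·(8/5)+3·8²)/(6·200000) = -244/234375 rad
Load 4 — applied couple M₀=15 kN·m at a=6 m (b=L-a=2):
  θ_4 = M₀x/EI  [x≤a] = 15·(8/5)/200000 = 3/25000 rad
Superposition: θ = Σ θ_i = -49293/15625000 rad ≈ -0.003155 rad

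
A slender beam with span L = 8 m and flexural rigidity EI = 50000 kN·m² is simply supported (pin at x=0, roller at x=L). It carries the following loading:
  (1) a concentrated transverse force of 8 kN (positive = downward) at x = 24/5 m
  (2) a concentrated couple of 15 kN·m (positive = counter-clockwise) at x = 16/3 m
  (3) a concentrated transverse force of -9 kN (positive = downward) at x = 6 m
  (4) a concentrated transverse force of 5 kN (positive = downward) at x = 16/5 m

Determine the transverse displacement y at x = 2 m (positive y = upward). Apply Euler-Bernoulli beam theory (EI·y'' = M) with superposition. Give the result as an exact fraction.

y(2) = -18051/12500000 m

Load 1 — point force P=8 kN at a=24/5 m (b=L-a=16/5):
  y_1 = -Pbx(L²-b²-x²)/(6LEI)  [x≤a] = -8·(16/5)·2·(8²-(16/5)²-2²)/(6·8·50000) = -1244/1171875 m
Load 2 — applied couple M₀=15 kN·m at a=16/3 m (b=L-a=8/3):
  y_2 = (M₀x³/(6L)+C₁x)/EI  [x≤a] with C₁=M₀(3b²-L²)/(6L)=-40/3 = (15·2³/(6·8)+(-40/3)·2)/50000 = -29/60000 m
Load 3 — point force P=-9 kN at a=6 m (b=L-a=2):
  y_3 = -Pbx(L²-b²-x²)/(6LEI)  [x≤a] = -(-9)·2·2·(8²-2²-2²)/(6·8·50000) = 21/25000 m
Load 4 — point force P=5 kN at a=16/5 m (b=L-a=24/5):
  y_4 = -Pbx(L²-b²-x²)/(6LEI)  [x≤a] = -5·(24/5)·2·(8²-(24/5)²-2²)/(6·8·50000) = -231/312500 m
Superposition: y = Σ y_i = -18051/12500000 m ≈ -0.001444 m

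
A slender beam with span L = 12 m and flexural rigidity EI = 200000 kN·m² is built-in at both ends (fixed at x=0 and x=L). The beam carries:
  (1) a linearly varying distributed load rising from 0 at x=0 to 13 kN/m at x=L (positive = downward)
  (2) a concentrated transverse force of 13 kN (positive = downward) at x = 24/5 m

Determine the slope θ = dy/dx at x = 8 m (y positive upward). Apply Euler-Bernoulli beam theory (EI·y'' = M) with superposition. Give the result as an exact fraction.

Load 1 — triangular load w₀=13 kN/m (0→w₀ over full span):
  θ_1 = -w₀(2x(L-x)(L-2x)(x+2L)+x²(L-x)²)/(120LEI) = -13·(2·8·(12-8)·(12-2·8)·(8+2·12)+8²·(12-8)²)/(120·12·200000) = 91/281250 rad
Load 2 — point force P=13 kN at a=24/5 m (b=L-a=36/5):
  θ_2 = Pa²(L-x)(2bL-(3b+a)(L-x))/(2L³EI)  [x>a] = 13·(24/5)²·(12-8)·(2·(36/5)·12-(3·(36/5)+(24/5))·(12-8))/(2·12³·200000) = 91/781250 rad
Superposition: θ = Σ θ_i = 1547/3515625 rad ≈ 0.000440 rad

θ(8) = 1547/3515625 rad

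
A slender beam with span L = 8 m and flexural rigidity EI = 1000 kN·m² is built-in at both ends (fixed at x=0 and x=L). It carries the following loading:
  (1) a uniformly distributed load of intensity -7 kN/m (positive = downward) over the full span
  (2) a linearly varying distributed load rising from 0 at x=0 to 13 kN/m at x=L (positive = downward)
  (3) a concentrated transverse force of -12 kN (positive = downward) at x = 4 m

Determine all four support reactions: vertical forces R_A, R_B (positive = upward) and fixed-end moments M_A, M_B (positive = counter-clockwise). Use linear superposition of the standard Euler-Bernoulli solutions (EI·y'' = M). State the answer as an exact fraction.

Load 1 — uniform load w=-7 kN/m over full span:
  R_A = wL/2 = (-7)·8/2 = -28 kN
  M_A = wL²/12 = (-7)·8²/12 = -112/3 kN·m
  R_B = wL/2 = (-7)·8/2 = -28 kN
  M_B = -wL²/12 = -(-7)·8²/12 = 112/3 kN·m
Load 2 — triangular load w₀=13 kN/m (0→w₀ over full span):
  R_A = 3w₀L/20 = 3·13·8/20 = 78/5 kN
  M_A = w₀L²/30 = 13·8²/30 = 416/15 kN·m
  R_B = 7w₀L/20 = 7·13·8/20 = 182/5 kN
  M_B = -w₀L²/20 = -13·8²/20 = -208/5 kN·m
Load 3 — point force P=-12 kN at a=4 m (b=L-a=4):
  R_A = Pb²(3a+b)/L³ = (-12)·4²·(3·4+4)/8³ = -6 kN
  M_A = Pab²/L² = (-12)·4·4²/8² = -12 kN·m
  R_B = Pa²(a+3b)/L³ = (-12)·4²·(4+3·4)/8³ = -6 kN
  M_B = -Pa²b/L² = -(-12)·4²·4/8² = 12 kN·m
Superposition: R_A = -92/5 kN, M_A = -108/5 kN·m, R_B = 12/5 kN, M_B = 116/15 kN·m

R_A = -92/5 kN, M_A = -108/5 kN·m, R_B = 12/5 kN, M_B = 116/15 kN·m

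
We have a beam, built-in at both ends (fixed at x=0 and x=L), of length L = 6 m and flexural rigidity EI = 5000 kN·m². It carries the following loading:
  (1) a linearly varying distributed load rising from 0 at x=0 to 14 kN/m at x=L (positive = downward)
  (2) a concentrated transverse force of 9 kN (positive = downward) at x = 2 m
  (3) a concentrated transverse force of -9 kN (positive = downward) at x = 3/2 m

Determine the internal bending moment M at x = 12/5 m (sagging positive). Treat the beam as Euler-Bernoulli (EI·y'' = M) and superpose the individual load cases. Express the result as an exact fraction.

M(12/5) = 39731/4000 kN·m

Load 1 — triangular load w₀=14 kN/m (0→w₀ over full span):
  M_1 = 3w₀Lx/20 - w₀L²/30 - w₀x³/(6L) = 3·14·6·(12/5)/20 - 14·6²/30 - 14·(12/5)³/(6·6) = 1008/125 kN·m
Load 2 — point force P=9 kN at a=2 m (b=L-a=4):
  M_2 = Pa²(a+3b)(L-x)/L³ - Pa²b/L²  [x>a] = 9·2²·(2+3·4)·(6-(12/5))/6³ - 9·2²·4/6² = 22/5 kN·m
Load 3 — point force P=-9 kN at a=3/2 m (b=L-a=9/2):
  M_3 = Pa²(a+3b)(L-x)/L³ - Pa²b/L²  [x>a] = (-9)·(3/2)²·((3/2)+3·(9/2))·(6-(12/5))/6³ - (-9)·(3/2)²·(9/2)/6² = -81/32 kN·m
Superposition: M = Σ M_i = 39731/4000 kN·m ≈ 9.932750 kN·m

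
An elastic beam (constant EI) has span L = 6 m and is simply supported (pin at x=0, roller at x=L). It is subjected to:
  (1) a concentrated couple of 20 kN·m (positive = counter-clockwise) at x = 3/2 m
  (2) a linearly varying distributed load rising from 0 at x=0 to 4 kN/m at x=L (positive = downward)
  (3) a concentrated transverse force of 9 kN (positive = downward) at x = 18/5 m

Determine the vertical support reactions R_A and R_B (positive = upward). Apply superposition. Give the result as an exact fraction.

R_A = 164/15 kN, R_B = 151/15 kN

Load 1 — applied couple M₀=20 kN·m at a=3/2 m (b=L-a=9/2):
  R_A = M₀/L = 20/6 = 10/3 kN
  R_B = -M₀/L = -20/6 = -10/3 kN
Load 2 — triangular load w₀=4 kN/m (0→w₀ over full span):
  R_A = w₀L/6 = 4·6/6 = 4 kN
  R_B = w₀L/3 = 4·6/3 = 8 kN
Load 3 — point force P=9 kN at a=18/5 m (b=L-a=12/5):
  R_A = Pb/L = 9·(12/5)/6 = 18/5 kN
  R_B = Pa/L = 9·(18/5)/6 = 27/5 kN
Superposition: R_A = 164/15 kN, R_B = 151/15 kN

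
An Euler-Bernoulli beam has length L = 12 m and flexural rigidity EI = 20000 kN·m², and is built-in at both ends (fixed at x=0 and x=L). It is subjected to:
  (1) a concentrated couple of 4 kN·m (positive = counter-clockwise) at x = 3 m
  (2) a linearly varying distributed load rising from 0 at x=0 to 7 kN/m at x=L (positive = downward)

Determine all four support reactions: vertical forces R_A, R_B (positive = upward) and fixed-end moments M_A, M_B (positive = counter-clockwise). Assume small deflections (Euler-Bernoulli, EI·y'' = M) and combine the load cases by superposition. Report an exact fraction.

R_A = 519/40 kN, M_A = 657/20 kN·m, R_B = 1161/40 kN, M_B = -983/20 kN·m

Load 1 — applied couple M₀=4 kN·m at a=3 m (b=L-a=9):
  R_A = 6M₀ab/L³ = 6·4·3·9/12³ = 3/8 kN
  M_A = M₀b(2a-b)/L² = 4·9·(2·3-9)/12² = -3/4 kN·m
  R_B = -6M₀ab/L³ = -6·4·3·9/12³ = -3/8 kN
  M_B = M₀a(2b-a)/L² = 4·3·(2·9-3)/12² = 5/4 kN·m
Load 2 — triangular load w₀=7 kN/m (0→w₀ over full span):
  R_A = 3w₀L/20 = 3·7·12/20 = 63/5 kN
  M_A = w₀L²/30 = 7·12²/30 = 168/5 kN·m
  R_B = 7w₀L/20 = 7·7·12/20 = 147/5 kN
  M_B = -w₀L²/20 = -7·12²/20 = -252/5 kN·m
Superposition: R_A = 519/40 kN, M_A = 657/20 kN·m, R_B = 1161/40 kN, M_B = -983/20 kN·m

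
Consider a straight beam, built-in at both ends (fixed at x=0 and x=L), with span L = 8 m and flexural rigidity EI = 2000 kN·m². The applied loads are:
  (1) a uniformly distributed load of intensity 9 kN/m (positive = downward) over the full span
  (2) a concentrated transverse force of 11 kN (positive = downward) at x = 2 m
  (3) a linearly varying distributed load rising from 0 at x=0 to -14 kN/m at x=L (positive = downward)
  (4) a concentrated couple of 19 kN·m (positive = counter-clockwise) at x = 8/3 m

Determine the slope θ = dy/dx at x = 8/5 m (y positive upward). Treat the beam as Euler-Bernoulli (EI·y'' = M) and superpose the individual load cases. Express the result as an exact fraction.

Load 1 — uniform load w=9 kN/m over full span:
  θ_1 = -wx(L-x)(L-2x)/(12EI) = -9·(8/5)·(8-(8/5))·(8-2·(8/5))/(12·2000) = -288/15625 rad
Load 2 — point force P=11 kN at a=2 m (b=L-a=6):
  θ_2 = -Pb²x(2aL-(3a+b)x)/(2L³EI)  [x≤a] = -11·6²·(8/5)·(2·2·8-(3·2+6)·(8/5))/(2·8³·2000) = -99/25000 rad
Load 3 — triangular load w₀=-14 kN/m (0→w₀ over full span):
  θ_3 = -w₀(2x(L-x)(L-2x)(x+2L)+x²(L-x)²)/(120LEI) = -(-14)·(2·(8/5)·(8-(8/5))·(8-2·(8/5))·((8/5)+2·8)+(8/5)²·(8-(8/5))²)/(120·8·2000) = 3136/234375 rad
Load 4 — applied couple M₀=19 kN·m at a=8/3 m (b=L-a=16/3):
  θ_4 = (R_Ax²/2 - M_Ax)/EI  [x≤a] with R_A=19/6, M_A=0 = ((19/6)·(8/5)²/2 - 0·(8/5))/2000 = 19/9375 rad
Superposition: θ = Σ θ_i = -13097/1875000 rad ≈ -0.006985 rad

θ(8/5) = -13097/1875000 rad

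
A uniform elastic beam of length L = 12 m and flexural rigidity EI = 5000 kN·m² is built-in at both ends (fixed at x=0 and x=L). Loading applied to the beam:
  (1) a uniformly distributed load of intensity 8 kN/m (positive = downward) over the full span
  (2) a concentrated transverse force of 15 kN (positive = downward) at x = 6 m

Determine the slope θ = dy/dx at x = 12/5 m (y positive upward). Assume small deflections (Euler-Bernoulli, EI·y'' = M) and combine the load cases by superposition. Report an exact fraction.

θ(12/5) = -8937/312500 rad

Load 1 — uniform load w=8 kN/m over full span:
  θ_1 = -wx(L-x)(L-2x)/(12EI) = -8·(12/5)·(12-(12/5))·(12-2·(12/5))/(12·5000) = -1728/78125 rad
Load 2 — point force P=15 kN at a=6 m (b=L-a=6):
  θ_2 = -Pb²x(2aL-(3a+b)x)/(2L³EI)  [x≤a] = -15·6²·(12/5)·(2·6·12-(3·6+6)·(12/5))/(2·12³·5000) = -81/12500 rad
Superposition: θ = Σ θ_i = -8937/312500 rad ≈ -0.028598 rad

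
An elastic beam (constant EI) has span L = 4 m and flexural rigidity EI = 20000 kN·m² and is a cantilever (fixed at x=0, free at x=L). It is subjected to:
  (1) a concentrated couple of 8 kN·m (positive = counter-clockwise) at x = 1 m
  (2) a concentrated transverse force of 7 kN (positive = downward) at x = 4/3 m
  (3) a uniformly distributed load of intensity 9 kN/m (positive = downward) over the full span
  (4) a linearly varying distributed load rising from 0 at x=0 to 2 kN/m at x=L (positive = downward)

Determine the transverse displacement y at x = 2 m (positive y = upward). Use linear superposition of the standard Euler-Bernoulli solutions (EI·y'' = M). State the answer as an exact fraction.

Load 1 — applied couple M₀=8 kN·m at a=1 m (b=L-a=3):
  y_1 = M₀a(2x-a)/(2EI)  [x>a] = 8·1·(2·2-1)/(2·20000) = 3/5000 m
Load 2 — point force P=7 kN at a=4/3 m (b=L-a=8/3):
  y_2 = -Pa²(3x-a)/(6EI)  [x>a] = -7·(4/3)²·(3·2-(4/3))/(6·20000) = -49/101250 m
Load 3 — uniform load w=9 kN/m over full span:
  y_3 = -wx²(x²-4Lx+6L²)/(24EI) = -9·2²·(2²-4·4·2+6·4²)/(24·20000) = -51/10000 m
Load 4 — triangular load w₀=2 kN/m (0→w₀ over full span):
  y_4 = (w₀Lx³/12-w₀L²x²/6-w₀x⁵/(120L))/EI = (2·4·2³/12-2·4²·2²/6-2·2⁵/(120·4))/20000 = -121/150000 m
Superposition: y = Σ y_i = -5863/1012500 m ≈ -0.005791 m

y(2) = -5863/1012500 m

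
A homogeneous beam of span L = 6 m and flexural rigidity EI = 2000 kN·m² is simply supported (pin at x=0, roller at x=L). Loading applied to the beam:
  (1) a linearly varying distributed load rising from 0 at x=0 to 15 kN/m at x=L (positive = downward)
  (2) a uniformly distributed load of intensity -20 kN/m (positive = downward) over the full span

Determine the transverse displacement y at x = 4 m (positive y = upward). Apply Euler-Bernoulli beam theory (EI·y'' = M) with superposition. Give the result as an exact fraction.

Load 1 — triangular load w₀=15 kN/m (0→w₀ over full span):
  y_1 = -w₀x(7L⁴-10L²x²+3x⁴)/(360LEI) = -15·4·(7·6⁴-10·6²·4²+3·4⁴)/(360·6·2000) = -17/300 m
Load 2 — uniform load w=-20 kN/m over full span:
  y_2 = -wx(L³-2Lx²+x³)/(24EI) = -(-20)·4·(6³-2·6·4²+4³)/(24·2000) = 11/75 m
Superposition: y = Σ y_i = 9/100 m ≈ 0.090000 m

y(4) = 9/100 m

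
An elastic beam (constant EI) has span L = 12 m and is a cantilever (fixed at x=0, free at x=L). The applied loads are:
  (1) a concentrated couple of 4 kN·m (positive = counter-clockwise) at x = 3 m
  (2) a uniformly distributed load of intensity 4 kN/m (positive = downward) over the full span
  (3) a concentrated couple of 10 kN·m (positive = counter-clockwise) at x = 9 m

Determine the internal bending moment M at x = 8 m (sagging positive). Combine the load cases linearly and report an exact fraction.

Load 1 — applied couple M₀=4 kN·m at a=3 m (b=L-a=9):
  M_1 = 0  [x>a] = 0 kN·m
Load 2 — uniform load w=4 kN/m over full span:
  M_2 = -w(L-x)²/2 = -4·(12-8)²/2 = -32 kN·m
Load 3 — applied couple M₀=10 kN·m at a=9 m (b=L-a=3):
  M_3 = M₀  [x≤a] = 10 = 10 kN·m
Superposition: M = Σ M_i = -22 kN·m ≈ -22.000000 kN·m

M(8) = -22 kN·m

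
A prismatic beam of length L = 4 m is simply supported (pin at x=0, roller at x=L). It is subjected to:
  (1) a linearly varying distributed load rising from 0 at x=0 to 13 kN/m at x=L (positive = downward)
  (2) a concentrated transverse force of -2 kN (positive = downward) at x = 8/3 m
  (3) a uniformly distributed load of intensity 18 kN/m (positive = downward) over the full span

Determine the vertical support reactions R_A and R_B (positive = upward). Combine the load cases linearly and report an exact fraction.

Load 1 — triangular load w₀=13 kN/m (0→w₀ over full span):
  R_A = w₀L/6 = 13·4/6 = 26/3 kN
  R_B = w₀L/3 = 13·4/3 = 52/3 kN
Load 2 — point force P=-2 kN at a=8/3 m (b=L-a=4/3):
  R_A = Pb/L = (-2)·(4/3)/4 = -2/3 kN
  R_B = Pa/L = (-2)·(8/3)/4 = -4/3 kN
Load 3 — uniform load w=18 kN/m over full span:
  R_A = wL/2 = 18·4/2 = 36 kN
  R_B = wL/2 = 18·4/2 = 36 kN
Superposition: R_A = 44 kN, R_B = 52 kN

R_A = 44 kN, R_B = 52 kN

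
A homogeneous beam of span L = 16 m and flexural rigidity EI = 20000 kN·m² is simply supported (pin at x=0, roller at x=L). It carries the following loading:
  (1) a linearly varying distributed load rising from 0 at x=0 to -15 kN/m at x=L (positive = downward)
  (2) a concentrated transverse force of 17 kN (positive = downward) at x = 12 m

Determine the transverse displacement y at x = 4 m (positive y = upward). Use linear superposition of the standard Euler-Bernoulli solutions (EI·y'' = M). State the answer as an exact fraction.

y(4) = 1397/7500 m

Load 1 — triangular load w₀=-15 kN/m (0→w₀ over full span):
  y_1 = -w₀x(7L⁴-10L²x²+3x⁴)/(360LEI) = -(-15)·4·(7·16⁴-10·16²·4²+3·4⁴)/(360·16·20000) = 109/500 m
Load 2 — point force P=17 kN at a=12 m (b=L-a=4):
  y_2 = -Pbx(L²-b²-x²)/(6LEI)  [x≤a] = -17·4·4·(16²-4²-4²)/(6·16·20000) = -119/3750 m
Superposition: y = Σ y_i = 1397/7500 m ≈ 0.186267 m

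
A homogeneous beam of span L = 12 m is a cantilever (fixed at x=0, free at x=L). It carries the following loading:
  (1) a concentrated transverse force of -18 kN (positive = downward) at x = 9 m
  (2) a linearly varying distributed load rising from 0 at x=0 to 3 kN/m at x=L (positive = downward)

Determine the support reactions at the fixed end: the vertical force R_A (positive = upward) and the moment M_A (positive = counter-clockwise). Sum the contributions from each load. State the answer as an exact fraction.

R_A = 0 kN, M_A = -18 kN·m

Load 1 — point force P=-18 kN at a=9 m (b=L-a=3):
  R_A = P = (-18) = -18 kN
  M_A = Pa = (-18)·9 = -162 kN·m
Load 2 — triangular load w₀=3 kN/m (0→w₀ over full span):
  R_A = w₀L/2 = 3·12/2 = 18 kN
  M_A = w₀L²/3 = 3·12²/3 = 144 kN·m
Superposition: R_A = 0 kN, M_A = -18 kN·m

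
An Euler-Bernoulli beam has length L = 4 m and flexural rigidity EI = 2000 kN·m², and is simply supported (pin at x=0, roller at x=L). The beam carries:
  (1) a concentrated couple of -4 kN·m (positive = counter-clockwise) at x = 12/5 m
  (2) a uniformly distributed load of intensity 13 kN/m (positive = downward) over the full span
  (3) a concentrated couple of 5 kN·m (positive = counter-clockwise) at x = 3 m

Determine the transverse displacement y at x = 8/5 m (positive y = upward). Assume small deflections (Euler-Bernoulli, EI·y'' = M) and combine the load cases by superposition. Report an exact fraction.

y(8/5) = -27007/1250000 m

Load 1 — applied couple M₀=-4 kN·m at a=12/5 m (b=L-a=8/5):
  y_1 = (M₀x³/(6L)+C₁x)/EI  [x≤a] with C₁=M₀(3b²-L²)/(6L)=104/75 = ((-4)·(8/5)³/(6·4)+(104/75)·(8/5))/2000 = 12/15625 m
Load 2 — uniform load w=13 kN/m over full span:
  y_2 = -wx(L³-2Lx²+x³)/(24EI) = -13·(8/5)·(4³-2·4·(8/5)²+(8/5)³)/(24·2000) = -1612/78125 m
Load 3 — applied couple M₀=5 kN·m at a=3 m (b=L-a=1):
  y_3 = (M₀x³/(6L)+C₁x)/EI  [x≤a] with C₁=M₀(3b²-L²)/(6L)=-65/24 = (5·(8/5)³/(6·4)+(-65/24)·(8/5))/2000 = -87/50000 m
Superposition: y = Σ y_i = -27007/1250000 m ≈ -0.021606 m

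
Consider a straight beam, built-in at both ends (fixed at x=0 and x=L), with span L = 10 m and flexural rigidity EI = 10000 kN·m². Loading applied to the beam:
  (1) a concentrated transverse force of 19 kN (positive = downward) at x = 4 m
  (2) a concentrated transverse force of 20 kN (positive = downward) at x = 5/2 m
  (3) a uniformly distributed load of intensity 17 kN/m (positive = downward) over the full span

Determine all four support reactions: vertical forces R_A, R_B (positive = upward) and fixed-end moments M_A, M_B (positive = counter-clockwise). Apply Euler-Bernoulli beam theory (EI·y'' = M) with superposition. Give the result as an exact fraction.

Load 1 — point force P=19 kN at a=4 m (b=L-a=6):
  R_A = Pb²(3a+b)/L³ = 19·6²·(3·4+6)/10³ = 1539/125 kN
  M_A = Pab²/L² = 19·4·6²/10² = 684/25 kN·m
  R_B = Pa²(a+3b)/L³ = 19·4²·(4+3·6)/10³ = 836/125 kN
  M_B = -Pa²b/L² = -19·4²·6/10² = -456/25 kN·m
Load 2 — point force P=20 kN at a=5/2 m (b=L-a=15/2):
  R_A = Pb²(3a+b)/L³ = 20·(15/2)²·(3·(5/2)+(15/2))/10³ = 135/8 kN
  M_A = Pab²/L² = 20·(5/2)·(15/2)²/10² = 225/8 kN·m
  R_B = Pa²(a+3b)/L³ = 20·(5/2)²·((5/2)+3·(15/2))/10³ = 25/8 kN
  M_B = -Pa²b/L² = -20·(5/2)²·(15/2)/10² = -75/8 kN·m
Load 3 — uniform load w=17 kN/m over full span:
  R_A = wL/2 = 17·10/2 = 85 kN
  M_A = wL²/12 = 17·10²/12 = 425/3 kN·m
  R_B = wL/2 = 17·10/2 = 85 kN
  M_B = -wL²/12 = -17·10²/12 = -425/3 kN·m
Superposition: R_A = 114187/1000 kN, M_A = 118291/600 kN·m, R_B = 94813/1000 kN, M_B = -101569/600 kN·m

R_A = 114187/1000 kN, M_A = 118291/600 kN·m, R_B = 94813/1000 kN, M_B = -101569/600 kN·m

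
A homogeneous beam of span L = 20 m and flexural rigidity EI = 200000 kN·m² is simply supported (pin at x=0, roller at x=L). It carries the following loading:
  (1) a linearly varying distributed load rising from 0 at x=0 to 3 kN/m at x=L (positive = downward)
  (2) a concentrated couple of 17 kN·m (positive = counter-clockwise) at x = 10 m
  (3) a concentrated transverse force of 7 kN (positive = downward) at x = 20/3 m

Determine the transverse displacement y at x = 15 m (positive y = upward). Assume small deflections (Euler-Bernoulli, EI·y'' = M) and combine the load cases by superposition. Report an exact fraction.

Load 1 — triangular load w₀=3 kN/m (0→w₀ over full span):
  y_1 = -w₀x(7L⁴-10L²x²+3x⁴)/(360LEI) = -3·15·(7·20⁴-10·20²·15²+3·15⁴)/(360·20·200000) = -119/10240 m
Load 2 — applied couple M₀=17 kN·m at a=10 m (b=L-a=10):
  y_2 = (M₀x³/(6L)-M₀(x-a)²/2+C₁x)/EI  [x>a] with C₁=M₀(3b²-L²)/(6L)=-85/6 = (17·15³/(6·20)-17·(15-10)²/2+(-85/6)·15)/200000 = 17/64000 m
Load 3 — point force P=7 kN at a=20/3 m (b=L-a=40/3):
  y_3 = -Pa(L-x)(2Lx-a²-x²)/(6LEI)  [x>a] = -7·(20/3)·(20-15)·(2·20·15-(20/3)²-15²)/(6·20·200000) = -833/259200 m
Superposition: y = Σ y_i = -302107/20736000 m ≈ -0.014569 m

y(15) = -302107/20736000 m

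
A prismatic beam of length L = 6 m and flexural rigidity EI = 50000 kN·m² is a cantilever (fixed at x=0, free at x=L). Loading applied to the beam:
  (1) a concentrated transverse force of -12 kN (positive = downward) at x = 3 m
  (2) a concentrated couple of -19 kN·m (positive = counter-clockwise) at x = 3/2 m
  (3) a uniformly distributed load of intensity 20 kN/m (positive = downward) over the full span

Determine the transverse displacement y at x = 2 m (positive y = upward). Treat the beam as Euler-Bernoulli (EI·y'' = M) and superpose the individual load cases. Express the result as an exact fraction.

Load 1 — point force P=-12 kN at a=3 m (b=L-a=3):
  y_1 = -Px²(3a-x)/(6EI)  [x≤a] = -(-12)·2²·(3·3-2)/(6·50000) = 7/6250 m
Load 2 — applied couple M₀=-19 kN·m at a=3/2 m (b=L-a=9/2):
  y_2 = M₀a(2x-a)/(2EI)  [x>a] = (-19)·(3/2)·(2·2-(3/2))/(2·50000) = -57/80000 m
Load 3 — uniform load w=20 kN/m over full span:
  y_3 = -wx²(x²-4Lx+6L²)/(24EI) = -20·2²·(2²-4·6·2+6·6²)/(24·50000) = -43/3750 m
Superposition: y = Σ y_i = -13271/1200000 m ≈ -0.011059 m

y(2) = -13271/1200000 m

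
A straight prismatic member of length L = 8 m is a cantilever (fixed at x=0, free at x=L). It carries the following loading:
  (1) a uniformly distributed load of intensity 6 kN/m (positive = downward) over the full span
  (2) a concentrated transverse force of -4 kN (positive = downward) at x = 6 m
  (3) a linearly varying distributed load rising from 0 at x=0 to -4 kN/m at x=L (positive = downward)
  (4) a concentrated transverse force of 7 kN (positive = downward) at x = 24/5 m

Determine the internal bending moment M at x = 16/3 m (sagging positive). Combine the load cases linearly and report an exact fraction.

M(16/3) = -488/81 kN·m

Load 1 — uniform load w=6 kN/m over full span:
  M_1 = -w(L-x)²/2 = -6·(8-(16/3))²/2 = -64/3 kN·m
Load 2 — point force P=-4 kN at a=6 m (b=L-a=2):
  M_2 = -P(a-x)  [x≤a] = -(-4)·(6-(16/3)) = 8/3 kN·m
Load 3 — triangular load w₀=-4 kN/m (0→w₀ over full span):
  M_3 = w₀Lx/2 - w₀L²/3 - w₀x³/(6L) = (-4)·8·(16/3)/2 - (-4)·8²/3 - (-4)·(16/3)³/(6·8) = 1024/81 kN·m
Load 4 — point force P=7 kN at a=24/5 m (b=L-a=16/5):
  M_4 = 0  [x>a] = 0 kN·m
Superposition: M = Σ M_i = -488/81 kN·m ≈ -6.024691 kN·m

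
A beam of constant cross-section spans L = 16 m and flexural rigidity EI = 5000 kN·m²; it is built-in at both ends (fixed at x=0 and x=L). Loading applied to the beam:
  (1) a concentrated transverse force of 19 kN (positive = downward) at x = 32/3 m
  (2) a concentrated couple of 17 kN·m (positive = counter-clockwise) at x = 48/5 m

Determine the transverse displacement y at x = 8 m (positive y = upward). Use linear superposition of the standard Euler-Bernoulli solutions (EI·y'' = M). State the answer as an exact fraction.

y(8) = -87016/1265625 m

Load 1 — point force P=19 kN at a=32/3 m (b=L-a=16/3):
  y_1 = -Pb²x²(3aL-(3a+b)x)/(6L³EI)  [x≤a] = -19·(16/3)²·8²·(3·(32/3)·16-(3·(32/3)+(16/3))·8)/(6·16³·5000) = -608/10125 m
Load 2 — applied couple M₀=17 kN·m at a=48/5 m (b=L-a=32/5):
  y_2 = (R_Ax³/6 - M_Ax²/2)/EI  [x≤a] with R_A=153/100, M_A=136/25 = ((153/100)·8³/6 - (136/25)·8²/2)/5000 = -136/15625 m
Superposition: y = Σ y_i = -87016/1265625 m ≈ -0.068753 m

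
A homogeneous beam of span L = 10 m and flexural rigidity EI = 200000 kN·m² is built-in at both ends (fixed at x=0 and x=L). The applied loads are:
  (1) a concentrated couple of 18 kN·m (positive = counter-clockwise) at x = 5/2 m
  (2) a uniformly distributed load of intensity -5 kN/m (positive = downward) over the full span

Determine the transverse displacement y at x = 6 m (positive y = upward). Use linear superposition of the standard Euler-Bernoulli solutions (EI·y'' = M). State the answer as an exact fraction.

y(6) = 717/1000000 m

Load 1 — applied couple M₀=18 kN·m at a=5/2 m (b=L-a=15/2):
  y_1 = (R_Ax³/6 - M_Ax²/2 - M₀(x-a)²/2)/EI  [x>a] with R_A=81/40, M_A=-27/8 = ((81/40)·6³/6 - (-27/8)·6²/2 - 18·(6-(5/2))²/2)/200000 = 117/1000000 m
Load 2 — uniform load w=-5 kN/m over full span:
  y_2 = -wx²(L-x)²/(24EI) = -(-5)·6²·(10-6)²/(24·200000) = 3/5000 m
Superposition: y = Σ y_i = 717/1000000 m ≈ 0.000717 m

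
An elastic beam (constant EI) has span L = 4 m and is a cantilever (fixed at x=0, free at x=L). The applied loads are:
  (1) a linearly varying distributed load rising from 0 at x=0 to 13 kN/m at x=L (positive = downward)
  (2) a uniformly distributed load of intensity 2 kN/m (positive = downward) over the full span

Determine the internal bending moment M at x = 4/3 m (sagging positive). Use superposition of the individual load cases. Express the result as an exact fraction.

M(4/3) = -3488/81 kN·m

Load 1 — triangular load w₀=13 kN/m (0→w₀ over full span):
  M_1 = w₀Lx/2 - w₀L²/3 - w₀x³/(6L) = 13·4·(4/3)/2 - 13·4²/3 - 13·(4/3)³/(6·4) = -2912/81 kN·m
Load 2 — uniform load w=2 kN/m over full span:
  M_2 = -w(L-x)²/2 = -2·(4-(4/3))²/2 = -64/9 kN·m
Superposition: M = Σ M_i = -3488/81 kN·m ≈ -43.061728 kN·m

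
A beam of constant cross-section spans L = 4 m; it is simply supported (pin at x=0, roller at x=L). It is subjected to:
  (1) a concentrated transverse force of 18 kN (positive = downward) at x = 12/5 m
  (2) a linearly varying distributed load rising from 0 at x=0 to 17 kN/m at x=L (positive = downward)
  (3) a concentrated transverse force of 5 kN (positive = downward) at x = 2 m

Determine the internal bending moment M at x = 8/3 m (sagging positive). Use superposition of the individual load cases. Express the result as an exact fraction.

M(8/3) = 13982/405 kN·m

Load 1 — point force P=18 kN at a=12/5 m (b=L-a=8/5):
  M_1 = Pa(L-x)/L  [x>a] = 18·(12/5)·(4-(8/3))/4 = 72/5 kN·m
Load 2 — triangular load w₀=17 kN/m (0→w₀ over full span):
  M_2 = w₀Lx/6 - w₀x³/(6L) = 17·4·(8/3)/6 - 17·(8/3)³/(6·4) = 1360/81 kN·m
Load 3 — point force P=5 kN at a=2 m (b=L-a=2):
  M_3 = Pa(L-x)/L  [x>a] = 5·2·(4-(8/3))/4 = 10/3 kN·m
Superposition: M = Σ M_i = 13982/405 kN·m ≈ 34.523457 kN·m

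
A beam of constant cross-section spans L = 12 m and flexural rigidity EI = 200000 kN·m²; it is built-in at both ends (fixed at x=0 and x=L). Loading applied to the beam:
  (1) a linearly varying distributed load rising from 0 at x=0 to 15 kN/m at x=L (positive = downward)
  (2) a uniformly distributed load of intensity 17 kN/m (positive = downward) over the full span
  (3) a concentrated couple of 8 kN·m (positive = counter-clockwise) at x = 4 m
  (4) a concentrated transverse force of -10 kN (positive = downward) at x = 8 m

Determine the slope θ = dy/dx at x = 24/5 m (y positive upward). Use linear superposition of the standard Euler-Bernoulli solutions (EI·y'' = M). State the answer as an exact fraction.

θ(24/5) = -637/781250 rad

Load 1 — triangular load w₀=15 kN/m (0→w₀ over full span):
  θ_1 = -w₀(2x(L-x)(L-2x)(x+2L)+x²(L-x)²)/(120LEI) = -15·(2·(24/5)·(12-(24/5))·(12-2·(24/5))·((24/5)+2·12)+(24/5)²·(12-(24/5))²)/(120·12·200000) = -243/781250 rad
Load 2 — uniform load w=17 kN/m over full span:
  θ_2 = -wx(L-x)(L-2x)/(12EI) = -17·(24/5)·(12-(24/5))·(12-2·(24/5))/(12·200000) = -459/781250 rad
Load 3 — applied couple M₀=8 kN·m at a=4 m (b=L-a=8):
  θ_3 = (R_Ax²/2 - M_Ax - M₀(x-a))/EI  [x>a] with R_A=8/9, M_A=0 = ((8/9)·(24/5)²/2 - 0·(24/5) - 8·((24/5)-4))/200000 = 3/156250 rad
Load 4 — point force P=-10 kN at a=8 m (b=L-a=4):
  θ_4 = -Pb²x(2aL-(3a+b)x)/(2L³EI)  [x≤a] = -(-10)·4²·(24/5)·(2·8·12-(3·8+4)·(24/5))/(2·12³·200000) = 1/15625 rad
Superposition: θ = Σ θ_i = -637/781250 rad ≈ -0.000815 rad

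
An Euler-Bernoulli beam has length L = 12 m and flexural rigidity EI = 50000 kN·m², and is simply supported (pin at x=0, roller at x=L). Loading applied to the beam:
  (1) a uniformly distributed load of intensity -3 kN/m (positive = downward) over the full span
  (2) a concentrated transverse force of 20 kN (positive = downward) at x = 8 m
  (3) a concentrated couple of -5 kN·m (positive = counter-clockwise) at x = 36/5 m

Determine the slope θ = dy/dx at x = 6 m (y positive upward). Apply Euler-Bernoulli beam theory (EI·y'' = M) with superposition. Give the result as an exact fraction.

Load 1 — uniform load w=-3 kN/m over full span:
  θ_1 = -w(L³-6Lx²+4x³)/(24EI) = -(-3)·(12³-6·12·6²+4·6³)/(24·50000) = 0 rad
Load 2 — point force P=20 kN at a=8 m (b=L-a=4):
  θ_2 = -Pb(L²-b²-3x²)/(6LEI)  [x≤a] = -20·4·(12²-4²-3·6²)/(6·12·50000) = -1/2250 rad
Load 3 — applied couple M₀=-5 kN·m at a=36/5 m (b=L-a=24/5):
  θ_3 = (M₀x²/(2L)+C₁)/EI  [x≤a] with C₁=M₀(3b²-L²)/(6L)=26/5 = ((-5)·6²/(2·12)+(26/5))/50000 = -23/500000 rad
Superposition: θ = Σ θ_i = -2207/4500000 rad ≈ -0.000490 rad

θ(6) = -2207/4500000 rad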